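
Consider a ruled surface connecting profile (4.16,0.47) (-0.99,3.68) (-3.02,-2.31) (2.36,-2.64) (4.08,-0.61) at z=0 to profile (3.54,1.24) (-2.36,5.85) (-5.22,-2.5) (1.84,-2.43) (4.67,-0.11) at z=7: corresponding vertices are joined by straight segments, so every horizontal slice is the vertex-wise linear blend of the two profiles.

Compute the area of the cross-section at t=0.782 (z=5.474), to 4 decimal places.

Cross-section at t=0.782: each vertex is (1-t)·p0[i] + t·p1[i].
  v1: (1-0.782)·(4.16,0.47) + 0.782·(3.54,1.24) = (3.6752,1.0721)
  v2: (1-0.782)·(-0.99,3.68) + 0.782·(-2.36,5.85) = (-2.0613,5.3769)
  v3: (1-0.782)·(-3.02,-2.31) + 0.782·(-5.22,-2.5) = (-4.7404,-2.4586)
  v4: (1-0.782)·(2.36,-2.64) + 0.782·(1.84,-2.43) = (1.9534,-2.4758)
  v5: (1-0.782)·(4.08,-0.61) + 0.782·(4.67,-0.11) = (4.5414,-0.2190)
Shoelace sum Σ(x_i·y_{i+1} − x_{i+1}·y_i):
  i=1: 3.6752·5.3769 − -2.0613·1.0721 = +21.9712 (running +21.9712)
  i=2: -2.0613·-2.4586 − -4.7404·5.3769 = +30.5568 (running +52.5280)
  i=3: -4.7404·-2.4758 − 1.9534·-2.4586 = +16.5387 (running +69.0667)
  i=4: 1.9534·-0.2190 − 4.5414·-2.4758 = +10.8157 (running +79.8823)
  i=5: 4.5414·1.0721 − 3.6752·-0.2190 = +5.6739 (running +85.5562)
Area = |Σ|/2 = |85.5562|/2 = 42.7781

Area at t=0.782: 42.7781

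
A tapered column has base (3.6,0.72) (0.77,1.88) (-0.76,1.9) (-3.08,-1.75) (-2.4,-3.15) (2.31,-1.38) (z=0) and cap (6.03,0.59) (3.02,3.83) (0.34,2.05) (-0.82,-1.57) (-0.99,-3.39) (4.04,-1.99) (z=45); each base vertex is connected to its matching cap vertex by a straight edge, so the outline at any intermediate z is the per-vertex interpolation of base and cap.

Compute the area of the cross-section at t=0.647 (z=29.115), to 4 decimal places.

Cross-section at t=0.647: each vertex is (1-t)·p0[i] + t·p1[i].
  v1: (1-0.647)·(3.6,0.72) + 0.647·(6.03,0.59) = (5.1722,0.6359)
  v2: (1-0.647)·(0.77,1.88) + 0.647·(3.02,3.83) = (2.2258,3.1417)
  v3: (1-0.647)·(-0.76,1.9) + 0.647·(0.34,2.05) = (-0.0483,1.9970)
  v4: (1-0.647)·(-3.08,-1.75) + 0.647·(-0.82,-1.57) = (-1.6178,-1.6335)
  v5: (1-0.647)·(-2.4,-3.15) + 0.647·(-0.99,-3.39) = (-1.4877,-3.3053)
  v6: (1-0.647)·(2.31,-1.38) + 0.647·(4.04,-1.99) = (3.4293,-1.7747)
Shoelace sum Σ(x_i·y_{i+1} − x_{i+1}·y_i):
  i=1: 5.1722·3.1417 − 2.2258·0.6359 = +14.8339 (running +14.8339)
  i=2: 2.2258·1.9970 − -0.0483·3.1417 = +4.5967 (running +19.4306)
  i=3: -0.0483·-1.6335 − -1.6178·1.9970 = +3.3097 (running +22.7403)
  i=4: -1.6178·-3.3053 − -1.4877·-1.6335 = +2.9169 (running +25.6573)
  i=5: -1.4877·-1.7747 − 3.4293·-3.3053 = +13.9751 (running +39.6323)
  i=6: 3.4293·0.6359 − 5.1722·-1.7747 = +11.3596 (running +50.9919)
Area = |Σ|/2 = |50.9919|/2 = 25.4960

Area at t=0.647: 25.4960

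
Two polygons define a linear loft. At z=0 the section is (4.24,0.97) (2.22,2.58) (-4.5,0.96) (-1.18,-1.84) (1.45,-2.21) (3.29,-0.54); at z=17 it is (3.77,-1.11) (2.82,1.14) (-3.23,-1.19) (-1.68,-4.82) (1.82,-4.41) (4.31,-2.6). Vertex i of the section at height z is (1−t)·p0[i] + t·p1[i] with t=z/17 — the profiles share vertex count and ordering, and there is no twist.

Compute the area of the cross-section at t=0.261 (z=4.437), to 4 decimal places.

Area at t=0.261: 25.7595

Cross-section at t=0.261: each vertex is (1-t)·p0[i] + t·p1[i].
  v1: (1-0.261)·(4.24,0.97) + 0.261·(3.77,-1.11) = (4.1173,0.4271)
  v2: (1-0.261)·(2.22,2.58) + 0.261·(2.82,1.14) = (2.3766,2.2042)
  v3: (1-0.261)·(-4.5,0.96) + 0.261·(-3.23,-1.19) = (-4.1685,0.3988)
  v4: (1-0.261)·(-1.18,-1.84) + 0.261·(-1.68,-4.82) = (-1.3105,-2.6178)
  v5: (1-0.261)·(1.45,-2.21) + 0.261·(1.82,-4.41) = (1.5466,-2.7842)
  v6: (1-0.261)·(3.29,-0.54) + 0.261·(4.31,-2.6) = (3.5562,-1.0777)
Shoelace sum Σ(x_i·y_{i+1} − x_{i+1}·y_i):
  i=1: 4.1173·2.2042 − 2.3766·0.4271 = +8.0602 (running +8.0602)
  i=2: 2.3766·0.3988 − -4.1685·2.2042 = +10.1360 (running +18.1962)
  i=3: -4.1685·-2.6178 − -1.3105·0.3988 = +11.4350 (running +29.6312)
  i=4: -1.3105·-2.7842 − 1.5466·-2.6178 = +7.6973 (running +37.3284)
  i=5: 1.5466·-1.0777 − 3.5562·-2.7842 = +8.2346 (running +45.5630)
  i=6: 3.5562·0.4271 − 4.1173·-1.0777 = +5.9560 (running +51.5190)
Area = |Σ|/2 = |51.5190|/2 = 25.7595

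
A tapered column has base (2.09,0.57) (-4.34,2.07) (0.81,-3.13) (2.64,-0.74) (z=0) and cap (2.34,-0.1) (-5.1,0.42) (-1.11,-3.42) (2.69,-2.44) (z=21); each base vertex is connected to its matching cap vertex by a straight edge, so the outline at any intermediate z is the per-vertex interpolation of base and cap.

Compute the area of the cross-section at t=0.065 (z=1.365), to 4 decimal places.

Cross-section at t=0.065: each vertex is (1-t)·p0[i] + t·p1[i].
  v1: (1-0.065)·(2.09,0.57) + 0.065·(2.34,-0.1) = (2.1063,0.5265)
  v2: (1-0.065)·(-4.34,2.07) + 0.065·(-5.1,0.42) = (-4.3894,1.9627)
  v3: (1-0.065)·(0.81,-3.13) + 0.065·(-1.11,-3.42) = (0.6852,-3.1489)
  v4: (1-0.065)·(2.64,-0.74) + 0.065·(2.69,-2.44) = (2.6433,-0.8505)
Shoelace sum Σ(x_i·y_{i+1} − x_{i+1}·y_i):
  i=1: 2.1063·1.9627 − -4.3894·0.5265 = +6.4448 (running +6.4448)
  i=2: -4.3894·-3.1489 − 0.6852·1.9627 = +12.4767 (running +18.9215)
  i=3: 0.6852·-0.8505 − 2.6433·-3.1489 = +7.7404 (running +26.6620)
  i=4: 2.6433·0.5265 − 2.1063·-0.8505 = +3.1829 (running +29.8449)
Area = |Σ|/2 = |29.8449|/2 = 14.9224

Area at t=0.065: 14.9224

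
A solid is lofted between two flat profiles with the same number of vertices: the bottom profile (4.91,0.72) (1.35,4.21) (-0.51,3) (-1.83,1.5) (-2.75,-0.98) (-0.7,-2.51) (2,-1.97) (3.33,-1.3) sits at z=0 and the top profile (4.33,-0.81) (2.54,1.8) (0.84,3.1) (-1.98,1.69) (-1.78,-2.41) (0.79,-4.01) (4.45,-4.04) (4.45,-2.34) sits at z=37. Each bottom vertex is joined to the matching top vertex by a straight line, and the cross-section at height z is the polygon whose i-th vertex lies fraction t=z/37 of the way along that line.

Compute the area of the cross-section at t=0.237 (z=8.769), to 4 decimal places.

Area at t=0.237: 31.3224

Cross-section at t=0.237: each vertex is (1-t)·p0[i] + t·p1[i].
  v1: (1-0.237)·(4.91,0.72) + 0.237·(4.33,-0.81) = (4.7725,0.3574)
  v2: (1-0.237)·(1.35,4.21) + 0.237·(2.54,1.8) = (1.6320,3.6388)
  v3: (1-0.237)·(-0.51,3) + 0.237·(0.84,3.1) = (-0.1901,3.0237)
  v4: (1-0.237)·(-1.83,1.5) + 0.237·(-1.98,1.69) = (-1.8656,1.5450)
  v5: (1-0.237)·(-2.75,-0.98) + 0.237·(-1.78,-2.41) = (-2.5201,-1.3189)
  v6: (1-0.237)·(-0.7,-2.51) + 0.237·(0.79,-4.01) = (-0.3469,-2.8655)
  v7: (1-0.237)·(2,-1.97) + 0.237·(4.45,-4.04) = (2.5807,-2.4606)
  v8: (1-0.237)·(3.33,-1.3) + 0.237·(4.45,-2.34) = (3.5954,-1.5465)
Shoelace sum Σ(x_i·y_{i+1} − x_{i+1}·y_i):
  i=1: 4.7725·3.6388 − 1.6320·0.3574 = +16.7832 (running +16.7832)
  i=2: 1.6320·3.0237 − -0.1901·3.6388 = +5.6263 (running +22.4095)
  i=3: -0.1901·1.5450 − -1.8656·3.0237 = +5.3472 (running +27.7567)
  i=4: -1.8656·-1.3189 − -2.5201·1.5450 = +6.3541 (running +34.1109)
  i=5: -2.5201·-2.8655 − -0.3469·-1.3189 = +6.7639 (running +40.8748)
  i=6: -0.3469·-2.4606 − 2.5807·-2.8655 = +8.2484 (running +49.1231)
  i=7: 2.5807·-1.5465 − 3.5954·-2.4606 = +4.8560 (running +53.9791)
  i=8: 3.5954·0.3574 − 4.7725·-1.5465 = +8.6656 (running +62.6447)
Area = |Σ|/2 = |62.6447|/2 = 31.3224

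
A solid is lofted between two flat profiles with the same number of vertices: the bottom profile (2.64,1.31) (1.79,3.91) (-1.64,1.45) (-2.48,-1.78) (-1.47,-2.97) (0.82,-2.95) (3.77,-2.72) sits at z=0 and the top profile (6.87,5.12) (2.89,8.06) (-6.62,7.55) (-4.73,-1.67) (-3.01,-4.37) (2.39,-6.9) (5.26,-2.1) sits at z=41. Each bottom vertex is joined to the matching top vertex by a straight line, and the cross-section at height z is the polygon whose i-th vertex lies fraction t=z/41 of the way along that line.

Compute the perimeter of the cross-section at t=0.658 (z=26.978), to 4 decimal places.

Perimeter at t=0.658: 36.6016

Cross-section at t=0.658: each vertex is (1-t)·p0[i] + t·p1[i].
  v1: (1-0.658)·(2.64,1.31) + 0.658·(6.87,5.12) = (5.4233,3.8170)
  v2: (1-0.658)·(1.79,3.91) + 0.658·(2.89,8.06) = (2.5138,6.6407)
  v3: (1-0.658)·(-1.64,1.45) + 0.658·(-6.62,7.55) = (-4.9168,5.4638)
  v4: (1-0.658)·(-2.48,-1.78) + 0.658·(-4.73,-1.67) = (-3.9605,-1.7076)
  v5: (1-0.658)·(-1.47,-2.97) + 0.658·(-3.01,-4.37) = (-2.4833,-3.8912)
  v6: (1-0.658)·(0.82,-2.95) + 0.658·(2.39,-6.9) = (1.8531,-5.5491)
  v7: (1-0.658)·(3.77,-2.72) + 0.658·(5.26,-2.1) = (4.7504,-2.3120)
Perimeter = Σ |v_{i+1} − v_i|:
  edge 1→2: √(-2.9095² + 2.8237²) = 4.0545 (running 4.0545)
  edge 2→3: √(-7.4306² + -1.1769²) = 7.5233 (running 11.5777)
  edge 3→4: √(0.9563² + -7.1714²) = 7.2349 (running 18.8127)
  edge 4→5: √(1.4772² + -2.1836²) = 2.6363 (running 21.4490)
  edge 5→6: √(4.3364² + -1.6579²) = 4.6425 (running 26.0915)
  edge 6→7: √(2.8974² + 3.2371²) = 4.3443 (running 30.4358)
  edge 7→1: √(0.6729² + 6.1290²) = 6.1659 (running 36.6016)
Perimeter = 36.6016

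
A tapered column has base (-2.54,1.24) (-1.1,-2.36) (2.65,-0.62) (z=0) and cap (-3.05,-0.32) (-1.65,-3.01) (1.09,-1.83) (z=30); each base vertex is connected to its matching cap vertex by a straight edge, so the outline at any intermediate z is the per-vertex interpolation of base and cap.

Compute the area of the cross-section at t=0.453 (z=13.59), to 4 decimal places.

Area at t=0.453: 6.3045

Cross-section at t=0.453: each vertex is (1-t)·p0[i] + t·p1[i].
  v1: (1-0.453)·(-2.54,1.24) + 0.453·(-3.05,-0.32) = (-2.7710,0.5333)
  v2: (1-0.453)·(-1.1,-2.36) + 0.453·(-1.65,-3.01) = (-1.3491,-2.6544)
  v3: (1-0.453)·(2.65,-0.62) + 0.453·(1.09,-1.83) = (1.9433,-1.1681)
Shoelace sum Σ(x_i·y_{i+1} − x_{i+1}·y_i):
  i=1: -2.7710·-2.6544 − -1.3491·0.5333 = +8.0751 (running +8.0751)
  i=2: -1.3491·-1.1681 − 1.9433·-2.6544 = +6.7344 (running +14.8095)
  i=3: 1.9433·0.5333 − -2.7710·-1.1681 = -2.2005 (running +12.6090)
Area = |Σ|/2 = |12.6090|/2 = 6.3045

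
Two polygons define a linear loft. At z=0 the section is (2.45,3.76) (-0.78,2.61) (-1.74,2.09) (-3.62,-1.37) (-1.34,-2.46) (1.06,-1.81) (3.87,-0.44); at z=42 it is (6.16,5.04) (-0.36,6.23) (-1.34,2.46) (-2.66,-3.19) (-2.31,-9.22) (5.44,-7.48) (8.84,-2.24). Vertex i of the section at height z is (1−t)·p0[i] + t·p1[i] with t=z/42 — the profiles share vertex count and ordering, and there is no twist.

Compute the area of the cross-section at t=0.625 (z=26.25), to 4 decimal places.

Area at t=0.625: 82.0980

Cross-section at t=0.625: each vertex is (1-t)·p0[i] + t·p1[i].
  v1: (1-0.625)·(2.45,3.76) + 0.625·(6.16,5.04) = (4.7687,4.5600)
  v2: (1-0.625)·(-0.78,2.61) + 0.625·(-0.36,6.23) = (-0.5175,4.8725)
  v3: (1-0.625)·(-1.74,2.09) + 0.625·(-1.34,2.46) = (-1.4900,2.3213)
  v4: (1-0.625)·(-3.62,-1.37) + 0.625·(-2.66,-3.19) = (-3.0200,-2.5075)
  v5: (1-0.625)·(-1.34,-2.46) + 0.625·(-2.31,-9.22) = (-1.9463,-6.6850)
  v6: (1-0.625)·(1.06,-1.81) + 0.625·(5.44,-7.48) = (3.7975,-5.3538)
  v7: (1-0.625)·(3.87,-0.44) + 0.625·(8.84,-2.24) = (6.9763,-1.5650)
Shoelace sum Σ(x_i·y_{i+1} − x_{i+1}·y_i):
  i=1: 4.7687·4.8725 − -0.5175·4.5600 = +25.5955 (running +25.5955)
  i=2: -0.5175·2.3213 − -1.4900·4.8725 = +6.0588 (running +31.6543)
  i=3: -1.4900·-2.5075 − -3.0200·2.3213 = +10.7463 (running +42.4007)
  i=4: -3.0200·-6.6850 − -1.9463·-2.5075 = +15.3085 (running +57.7091)
  i=5: -1.9463·-5.3538 − 3.7975·-6.6850 = +35.8060 (running +93.5152)
  i=6: 3.7975·-1.5650 − 6.9763·-5.3538 = +31.4060 (running +124.9212)
  i=7: 6.9763·4.5600 − 4.7687·-1.5650 = +39.2748 (running +164.1960)
Area = |Σ|/2 = |164.1960|/2 = 82.0980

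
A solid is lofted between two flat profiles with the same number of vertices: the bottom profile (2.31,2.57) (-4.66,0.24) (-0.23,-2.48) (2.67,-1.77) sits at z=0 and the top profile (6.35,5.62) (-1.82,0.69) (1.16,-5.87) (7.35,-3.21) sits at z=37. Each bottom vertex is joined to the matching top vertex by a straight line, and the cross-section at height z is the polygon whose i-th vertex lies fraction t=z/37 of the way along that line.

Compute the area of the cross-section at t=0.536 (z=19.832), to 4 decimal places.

Cross-section at t=0.536: each vertex is (1-t)·p0[i] + t·p1[i].
  v1: (1-0.536)·(2.31,2.57) + 0.536·(6.35,5.62) = (4.4754,4.2048)
  v2: (1-0.536)·(-4.66,0.24) + 0.536·(-1.82,0.69) = (-3.1378,0.4812)
  v3: (1-0.536)·(-0.23,-2.48) + 0.536·(1.16,-5.87) = (0.5150,-4.2970)
  v4: (1-0.536)·(2.67,-1.77) + 0.536·(7.35,-3.21) = (5.1785,-2.5418)
Shoelace sum Σ(x_i·y_{i+1} − x_{i+1}·y_i):
  i=1: 4.4754·0.4812 − -3.1378·4.2048 = +15.3472 (running +15.3472)
  i=2: -3.1378·-4.2970 − 0.5150·0.4812 = +13.2352 (running +28.5825)
  i=3: 0.5150·-2.5418 − 5.1785·-4.2970 = +20.9430 (running +49.5255)
  i=4: 5.1785·4.2048 − 4.4754·-2.5418 = +33.1503 (running +82.6758)
Area = |Σ|/2 = |82.6758|/2 = 41.3379

Area at t=0.536: 41.3379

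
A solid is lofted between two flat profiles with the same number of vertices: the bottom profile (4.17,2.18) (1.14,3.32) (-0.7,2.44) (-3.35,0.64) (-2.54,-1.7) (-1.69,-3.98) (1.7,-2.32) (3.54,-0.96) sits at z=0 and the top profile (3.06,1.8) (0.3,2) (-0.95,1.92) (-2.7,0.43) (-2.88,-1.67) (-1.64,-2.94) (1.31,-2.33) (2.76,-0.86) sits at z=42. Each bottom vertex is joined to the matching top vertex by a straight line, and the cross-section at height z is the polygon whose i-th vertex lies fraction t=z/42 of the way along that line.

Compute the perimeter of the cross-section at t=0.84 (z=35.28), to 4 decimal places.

Perimeter at t=0.84: 18.5937

Cross-section at t=0.84: each vertex is (1-t)·p0[i] + t·p1[i].
  v1: (1-0.84)·(4.17,2.18) + 0.84·(3.06,1.8) = (3.2376,1.8608)
  v2: (1-0.84)·(1.14,3.32) + 0.84·(0.3,2) = (0.4344,2.2112)
  v3: (1-0.84)·(-0.7,2.44) + 0.84·(-0.95,1.92) = (-0.9100,2.0032)
  v4: (1-0.84)·(-3.35,0.64) + 0.84·(-2.7,0.43) = (-2.8040,0.4636)
  v5: (1-0.84)·(-2.54,-1.7) + 0.84·(-2.88,-1.67) = (-2.8256,-1.6748)
  v6: (1-0.84)·(-1.69,-3.98) + 0.84·(-1.64,-2.94) = (-1.6480,-3.1064)
  v7: (1-0.84)·(1.7,-2.32) + 0.84·(1.31,-2.33) = (1.3724,-2.3284)
  v8: (1-0.84)·(3.54,-0.96) + 0.84·(2.76,-0.86) = (2.8848,-0.8760)
Perimeter = Σ |v_{i+1} − v_i|:
  edge 1→2: √(-2.8032² + 0.3504²) = 2.8250 (running 2.8250)
  edge 2→3: √(-1.3444² + -0.2080²) = 1.3604 (running 4.1854)
  edge 3→4: √(-1.8940² + -1.5396²) = 2.4408 (running 6.6262)
  edge 4→5: √(-0.0216² + -2.1384²) = 2.1385 (running 8.7647)
  edge 5→6: √(1.1776² + -1.4316²) = 1.8537 (running 10.6184)
  edge 6→7: √(3.0204² + 0.7780²) = 3.1190 (running 13.7374)
  edge 7→8: √(1.5124² + 1.4524²) = 2.0969 (running 15.8343)
  edge 8→1: √(0.3528² + 2.7368²) = 2.7594 (running 18.5937)
Perimeter = 18.5937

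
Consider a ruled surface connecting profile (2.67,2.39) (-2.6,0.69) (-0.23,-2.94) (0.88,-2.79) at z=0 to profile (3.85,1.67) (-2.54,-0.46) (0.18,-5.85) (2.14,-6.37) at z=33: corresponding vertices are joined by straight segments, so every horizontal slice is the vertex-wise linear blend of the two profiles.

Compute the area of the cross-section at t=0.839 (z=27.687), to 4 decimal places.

Cross-section at t=0.839: each vertex is (1-t)·p0[i] + t·p1[i].
  v1: (1-0.839)·(2.67,2.39) + 0.839·(3.85,1.67) = (3.6600,1.7859)
  v2: (1-0.839)·(-2.6,0.69) + 0.839·(-2.54,-0.46) = (-2.5497,-0.2748)
  v3: (1-0.839)·(-0.23,-2.94) + 0.839·(0.18,-5.85) = (0.1140,-5.3815)
  v4: (1-0.839)·(0.88,-2.79) + 0.839·(2.14,-6.37) = (1.9371,-5.7936)
Shoelace sum Σ(x_i·y_{i+1} − x_{i+1}·y_i):
  i=1: 3.6600·-0.2748 − -2.5497·1.7859 = +3.5475 (running +3.5475)
  i=2: -2.5497·-5.3815 − 0.1140·-0.2748 = +13.7523 (running +17.2998)
  i=3: 0.1140·-5.7936 − 1.9371·-5.3815 = +9.7643 (running +27.0641)
  i=4: 1.9371·1.7859 − 3.6600·-5.7936 = +24.6643 (running +51.7285)
Area = |Σ|/2 = |51.7285|/2 = 25.8642

Area at t=0.839: 25.8642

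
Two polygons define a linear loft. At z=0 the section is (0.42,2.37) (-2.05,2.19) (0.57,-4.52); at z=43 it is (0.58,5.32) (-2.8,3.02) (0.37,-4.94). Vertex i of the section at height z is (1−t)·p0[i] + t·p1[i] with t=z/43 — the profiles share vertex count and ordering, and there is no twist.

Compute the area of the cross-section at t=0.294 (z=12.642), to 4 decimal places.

Cross-section at t=0.294: each vertex is (1-t)·p0[i] + t·p1[i].
  v1: (1-0.294)·(0.42,2.37) + 0.294·(0.58,5.32) = (0.4670,3.2373)
  v2: (1-0.294)·(-2.05,2.19) + 0.294·(-2.8,3.02) = (-2.2705,2.4340)
  v3: (1-0.294)·(0.57,-4.52) + 0.294·(0.37,-4.94) = (0.5112,-4.6435)
Shoelace sum Σ(x_i·y_{i+1} − x_{i+1}·y_i):
  i=1: 0.4670·2.4340 − -2.2705·3.2373 = +8.4871 (running +8.4871)
  i=2: -2.2705·-4.6435 − 0.5112·2.4340 = +9.2988 (running +17.7858)
  i=3: 0.5112·3.2373 − 0.4670·-4.6435 = +3.8236 (running +21.6094)
Area = |Σ|/2 = |21.6094|/2 = 10.8047

Area at t=0.294: 10.8047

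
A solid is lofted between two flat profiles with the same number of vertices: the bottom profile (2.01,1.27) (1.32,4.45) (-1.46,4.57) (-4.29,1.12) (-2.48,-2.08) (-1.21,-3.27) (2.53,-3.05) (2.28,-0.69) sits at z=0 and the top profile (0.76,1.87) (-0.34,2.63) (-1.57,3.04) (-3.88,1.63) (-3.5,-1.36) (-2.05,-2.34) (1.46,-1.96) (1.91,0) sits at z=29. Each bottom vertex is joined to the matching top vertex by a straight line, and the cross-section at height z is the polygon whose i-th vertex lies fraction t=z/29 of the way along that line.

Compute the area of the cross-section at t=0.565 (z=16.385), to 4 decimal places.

Cross-section at t=0.565: each vertex is (1-t)·p0[i] + t·p1[i].
  v1: (1-0.565)·(2.01,1.27) + 0.565·(0.76,1.87) = (1.3037,1.6090)
  v2: (1-0.565)·(1.32,4.45) + 0.565·(-0.34,2.63) = (0.3821,3.4217)
  v3: (1-0.565)·(-1.46,4.57) + 0.565·(-1.57,3.04) = (-1.5222,3.7056)
  v4: (1-0.565)·(-4.29,1.12) + 0.565·(-3.88,1.63) = (-4.0583,1.4082)
  v5: (1-0.565)·(-2.48,-2.08) + 0.565·(-3.5,-1.36) = (-3.0563,-1.6732)
  v6: (1-0.565)·(-1.21,-3.27) + 0.565·(-2.05,-2.34) = (-1.6846,-2.7446)
  v7: (1-0.565)·(2.53,-3.05) + 0.565·(1.46,-1.96) = (1.9255,-2.4341)
  v8: (1-0.565)·(2.28,-0.69) + 0.565·(1.91,0) = (2.0709,-0.3002)
Shoelace sum Σ(x_i·y_{i+1} − x_{i+1}·y_i):
  i=1: 1.3037·3.4217 − 0.3821·1.6090 = +3.8462 (running +3.8462)
  i=2: 0.3821·3.7056 − -1.5222·3.4217 = +6.6242 (running +10.4705)
  i=3: -1.5222·1.4082 − -4.0583·3.7056 = +12.8950 (running +23.3655)
  i=4: -4.0583·-1.6732 − -3.0563·1.4082 = +11.0942 (running +34.4596)
  i=5: -3.0563·-2.7446 − -1.6846·-1.6732 = +5.5695 (running +40.0291)
  i=6: -1.6846·-2.4341 − 1.9255·-2.7446 = +9.3851 (running +49.4142)
  i=7: 1.9255·-0.3002 − 2.0709·-2.4341 = +4.4631 (running +53.8773)
  i=8: 2.0709·1.6090 − 1.3037·-0.3002 = +3.7235 (running +57.6008)
Area = |Σ|/2 = |57.6008|/2 = 28.8004

Area at t=0.565: 28.8004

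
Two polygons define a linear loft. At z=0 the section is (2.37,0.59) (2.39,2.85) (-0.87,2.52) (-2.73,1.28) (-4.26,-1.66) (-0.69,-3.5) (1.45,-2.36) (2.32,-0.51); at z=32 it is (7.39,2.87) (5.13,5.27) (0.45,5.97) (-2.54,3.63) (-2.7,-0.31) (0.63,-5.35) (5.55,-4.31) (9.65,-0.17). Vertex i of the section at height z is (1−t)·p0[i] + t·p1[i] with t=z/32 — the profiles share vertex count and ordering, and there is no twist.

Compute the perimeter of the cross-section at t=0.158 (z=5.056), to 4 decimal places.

Cross-section at t=0.158: each vertex is (1-t)·p0[i] + t·p1[i].
  v1: (1-0.158)·(2.37,0.59) + 0.158·(7.39,2.87) = (3.1632,0.9502)
  v2: (1-0.158)·(2.39,2.85) + 0.158·(5.13,5.27) = (2.8229,3.2324)
  v3: (1-0.158)·(-0.87,2.52) + 0.158·(0.45,5.97) = (-0.6614,3.0651)
  v4: (1-0.158)·(-2.73,1.28) + 0.158·(-2.54,3.63) = (-2.7000,1.6513)
  v5: (1-0.158)·(-4.26,-1.66) + 0.158·(-2.7,-0.31) = (-4.0135,-1.4467)
  v6: (1-0.158)·(-0.69,-3.5) + 0.158·(0.63,-5.35) = (-0.4814,-3.7923)
  v7: (1-0.158)·(1.45,-2.36) + 0.158·(5.55,-4.31) = (2.0978,-2.6681)
  v8: (1-0.158)·(2.32,-0.51) + 0.158·(9.65,-0.17) = (3.4781,-0.4563)
Perimeter = Σ |v_{i+1} − v_i|:
  edge 1→2: √(-0.3402² + 2.2821²) = 2.3073 (running 2.3073)
  edge 2→3: √(-3.4844² + -0.1673²) = 3.4884 (running 5.7957)
  edge 3→4: √(-2.0385² + -1.4138²) = 2.4808 (running 8.2765)
  edge 4→5: √(-1.3135² + -3.0980²) = 3.3650 (running 11.6415)
  edge 5→6: √(3.5321² + -2.3456²) = 4.2400 (running 15.8815)
  edge 6→7: √(2.5792² + 1.1242²) = 2.8136 (running 18.6951)
  edge 7→8: √(1.3803² + 2.2118²) = 2.6072 (running 21.3023)
  edge 8→1: √(-0.3150² + 1.4065²) = 1.4414 (running 22.7436)
Perimeter = 22.7436

Perimeter at t=0.158: 22.7436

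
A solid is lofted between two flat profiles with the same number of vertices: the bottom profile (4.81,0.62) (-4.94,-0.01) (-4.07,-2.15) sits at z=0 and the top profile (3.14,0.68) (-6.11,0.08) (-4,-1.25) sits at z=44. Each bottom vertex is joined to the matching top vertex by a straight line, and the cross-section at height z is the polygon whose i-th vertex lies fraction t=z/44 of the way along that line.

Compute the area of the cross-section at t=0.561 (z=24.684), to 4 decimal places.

Area at t=0.561: 8.4608

Cross-section at t=0.561: each vertex is (1-t)·p0[i] + t·p1[i].
  v1: (1-0.561)·(4.81,0.62) + 0.561·(3.14,0.68) = (3.8731,0.6537)
  v2: (1-0.561)·(-4.94,-0.01) + 0.561·(-6.11,0.08) = (-5.5964,0.0405)
  v3: (1-0.561)·(-4.07,-2.15) + 0.561·(-4,-1.25) = (-4.0307,-1.6451)
Shoelace sum Σ(x_i·y_{i+1} − x_{i+1}·y_i):
  i=1: 3.8731·0.0405 − -5.5964·0.6537 = +3.8149 (running +3.8149)
  i=2: -5.5964·-1.6451 − -4.0307·0.0405 = +9.3698 (running +13.1847)
  i=3: -4.0307·0.6537 − 3.8731·-1.6451 = +3.7370 (running +16.9217)
Area = |Σ|/2 = |16.9217|/2 = 8.4608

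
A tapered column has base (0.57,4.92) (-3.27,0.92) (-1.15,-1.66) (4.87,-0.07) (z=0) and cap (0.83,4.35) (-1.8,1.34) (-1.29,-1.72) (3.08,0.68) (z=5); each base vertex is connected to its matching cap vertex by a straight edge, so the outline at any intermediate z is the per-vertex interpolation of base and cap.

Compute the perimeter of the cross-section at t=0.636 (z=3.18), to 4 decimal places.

Cross-section at t=0.636: each vertex is (1-t)·p0[i] + t·p1[i].
  v1: (1-0.636)·(0.57,4.92) + 0.636·(0.83,4.35) = (0.7354,4.5575)
  v2: (1-0.636)·(-3.27,0.92) + 0.636·(-1.8,1.34) = (-2.3351,1.1871)
  v3: (1-0.636)·(-1.15,-1.66) + 0.636·(-1.29,-1.72) = (-1.2390,-1.6982)
  v4: (1-0.636)·(4.87,-0.07) + 0.636·(3.08,0.68) = (3.7316,0.4070)
Perimeter = Σ |v_{i+1} − v_i|:
  edge 1→2: √(-3.0704² + -3.3704²) = 4.5593 (running 4.5593)
  edge 2→3: √(1.0960² + -2.8853²) = 3.0864 (running 7.6457)
  edge 3→4: √(4.9706² + 2.1052²) = 5.3980 (running 13.0437)
  edge 4→1: √(-2.9962² + 4.1505²) = 5.1190 (running 18.1627)
Perimeter = 18.1627

Perimeter at t=0.636: 18.1627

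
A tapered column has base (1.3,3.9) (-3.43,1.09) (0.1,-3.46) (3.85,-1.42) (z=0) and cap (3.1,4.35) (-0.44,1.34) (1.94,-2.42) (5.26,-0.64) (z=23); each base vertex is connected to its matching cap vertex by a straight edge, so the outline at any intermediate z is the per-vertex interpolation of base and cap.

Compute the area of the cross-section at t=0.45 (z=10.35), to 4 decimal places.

Cross-section at t=0.45: each vertex is (1-t)·p0[i] + t·p1[i].
  v1: (1-0.45)·(1.3,3.9) + 0.45·(3.1,4.35) = (2.1100,4.1025)
  v2: (1-0.45)·(-3.43,1.09) + 0.45·(-0.44,1.34) = (-2.0845,1.2025)
  v3: (1-0.45)·(0.1,-3.46) + 0.45·(1.94,-2.42) = (0.9280,-2.9920)
  v4: (1-0.45)·(3.85,-1.42) + 0.45·(5.26,-0.64) = (4.4845,-1.0690)
Shoelace sum Σ(x_i·y_{i+1} − x_{i+1}·y_i):
  i=1: 2.1100·1.2025 − -2.0845·4.1025 = +11.0889 (running +11.0889)
  i=2: -2.0845·-2.9920 − 0.9280·1.2025 = +5.1209 (running +16.2098)
  i=3: 0.9280·-1.0690 − 4.4845·-2.9920 = +12.4256 (running +28.6354)
  i=4: 4.4845·4.1025 − 2.1100·-1.0690 = +20.6533 (running +49.2887)
Area = |Σ|/2 = |49.2887|/2 = 24.6443

Area at t=0.45: 24.6443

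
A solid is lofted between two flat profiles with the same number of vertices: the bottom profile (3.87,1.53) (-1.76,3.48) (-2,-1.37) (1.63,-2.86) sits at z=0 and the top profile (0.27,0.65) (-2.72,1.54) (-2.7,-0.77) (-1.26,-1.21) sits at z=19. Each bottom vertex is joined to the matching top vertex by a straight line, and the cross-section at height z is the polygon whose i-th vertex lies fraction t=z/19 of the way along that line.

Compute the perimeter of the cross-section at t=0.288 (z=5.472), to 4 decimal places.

Perimeter at t=0.288: 16.6767

Cross-section at t=0.288: each vertex is (1-t)·p0[i] + t·p1[i].
  v1: (1-0.288)·(3.87,1.53) + 0.288·(0.27,0.65) = (2.8332,1.2766)
  v2: (1-0.288)·(-1.76,3.48) + 0.288·(-2.72,1.54) = (-2.0365,2.9213)
  v3: (1-0.288)·(-2,-1.37) + 0.288·(-2.7,-0.77) = (-2.2016,-1.1972)
  v4: (1-0.288)·(1.63,-2.86) + 0.288·(-1.26,-1.21) = (0.7977,-2.3848)
Perimeter = Σ |v_{i+1} − v_i|:
  edge 1→2: √(-4.8697² + 1.6447²) = 5.1399 (running 5.1399)
  edge 2→3: √(-0.1651² + -4.1185²) = 4.1218 (running 9.2617)
  edge 3→4: √(2.9993² + -1.1876²) = 3.2258 (running 12.4876)
  edge 4→1: √(2.0355² + 3.6614²) = 4.1891 (running 16.6767)
Perimeter = 16.6767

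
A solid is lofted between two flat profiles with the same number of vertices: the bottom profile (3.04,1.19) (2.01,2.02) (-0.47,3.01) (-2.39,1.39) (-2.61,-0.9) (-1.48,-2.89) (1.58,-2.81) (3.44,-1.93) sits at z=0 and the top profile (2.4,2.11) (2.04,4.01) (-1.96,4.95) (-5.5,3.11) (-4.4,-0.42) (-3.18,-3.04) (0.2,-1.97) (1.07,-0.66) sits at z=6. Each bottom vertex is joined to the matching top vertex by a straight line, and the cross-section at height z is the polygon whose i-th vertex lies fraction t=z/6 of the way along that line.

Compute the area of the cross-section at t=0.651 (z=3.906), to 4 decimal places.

Area at t=0.651: 36.6555

Cross-section at t=0.651: each vertex is (1-t)·p0[i] + t·p1[i].
  v1: (1-0.651)·(3.04,1.19) + 0.651·(2.4,2.11) = (2.6234,1.7889)
  v2: (1-0.651)·(2.01,2.02) + 0.651·(2.04,4.01) = (2.0295,3.3155)
  v3: (1-0.651)·(-0.47,3.01) + 0.651·(-1.96,4.95) = (-1.4400,4.2729)
  v4: (1-0.651)·(-2.39,1.39) + 0.651·(-5.5,3.11) = (-4.4146,2.5097)
  v5: (1-0.651)·(-2.61,-0.9) + 0.651·(-4.4,-0.42) = (-3.7753,-0.5875)
  v6: (1-0.651)·(-1.48,-2.89) + 0.651·(-3.18,-3.04) = (-2.5867,-2.9877)
  v7: (1-0.651)·(1.58,-2.81) + 0.651·(0.2,-1.97) = (0.6816,-2.2632)
  v8: (1-0.651)·(3.44,-1.93) + 0.651·(1.07,-0.66) = (1.8971,-1.1032)
Shoelace sum Σ(x_i·y_{i+1} − x_{i+1}·y_i):
  i=1: 2.6234·3.3155 − 2.0295·1.7889 = +5.0671 (running +5.0671)
  i=2: 2.0295·4.2729 − -1.4400·3.3155 = +13.4463 (running +18.5134)
  i=3: -1.4400·2.5097 − -4.4146·4.2729 = +15.2494 (running +33.7628)
  i=4: -4.4146·-0.5875 − -3.7753·2.5097 = +12.0686 (running +45.8314)
  i=5: -3.7753·-2.9877 − -2.5867·-0.5875 = +9.7595 (running +55.5909)
  i=6: -2.5867·-2.2632 − 0.6816·-2.9877 = +7.8906 (running +63.4814)
  i=7: 0.6816·-1.1032 − 1.8971·-2.2632 = +3.5415 (running +67.0230)
  i=8: 1.8971·1.7889 − 2.6234·-1.1032 = +6.2880 (running +73.3109)
Area = |Σ|/2 = |73.3109|/2 = 36.6555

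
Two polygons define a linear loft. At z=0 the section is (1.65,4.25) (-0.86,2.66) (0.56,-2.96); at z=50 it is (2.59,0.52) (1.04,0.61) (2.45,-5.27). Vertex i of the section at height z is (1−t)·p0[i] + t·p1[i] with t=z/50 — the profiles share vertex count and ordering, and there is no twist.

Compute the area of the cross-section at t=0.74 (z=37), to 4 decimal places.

Cross-section at t=0.74: each vertex is (1-t)·p0[i] + t·p1[i].
  v1: (1-0.74)·(1.65,4.25) + 0.74·(2.59,0.52) = (2.3456,1.4898)
  v2: (1-0.74)·(-0.86,2.66) + 0.74·(1.04,0.61) = (0.5460,1.1430)
  v3: (1-0.74)·(0.56,-2.96) + 0.74·(2.45,-5.27) = (1.9586,-4.6694)
Shoelace sum Σ(x_i·y_{i+1} − x_{i+1}·y_i):
  i=1: 2.3456·1.1430 − 0.5460·1.4898 = +1.8676 (running +1.8676)
  i=2: 0.5460·-4.6694 − 1.9586·1.1430 = -4.7882 (running -2.9206)
  i=3: 1.9586·1.4898 − 2.3456·-4.6694 = +13.8705 (running +10.9499)
Area = |Σ|/2 = |10.9499|/2 = 5.4749

Area at t=0.74: 5.4749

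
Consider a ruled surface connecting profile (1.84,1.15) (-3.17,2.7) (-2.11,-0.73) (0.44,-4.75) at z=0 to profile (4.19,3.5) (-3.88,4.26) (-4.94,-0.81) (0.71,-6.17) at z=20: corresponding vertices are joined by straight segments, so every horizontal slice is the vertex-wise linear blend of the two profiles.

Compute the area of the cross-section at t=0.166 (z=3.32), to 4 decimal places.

Cross-section at t=0.166: each vertex is (1-t)·p0[i] + t·p1[i].
  v1: (1-0.166)·(1.84,1.15) + 0.166·(4.19,3.5) = (2.2301,1.5401)
  v2: (1-0.166)·(-3.17,2.7) + 0.166·(-3.88,4.26) = (-3.2879,2.9590)
  v3: (1-0.166)·(-2.11,-0.73) + 0.166·(-4.94,-0.81) = (-2.5798,-0.7433)
  v4: (1-0.166)·(0.44,-4.75) + 0.166·(0.71,-6.17) = (0.4848,-4.9857)
Shoelace sum Σ(x_i·y_{i+1} − x_{i+1}·y_i):
  i=1: 2.2301·2.9590 − -3.2879·1.5401 = +11.6624 (running +11.6624)
  i=2: -3.2879·-0.7433 − -2.5798·2.9590 = +10.0773 (running +21.7397)
  i=3: -2.5798·-4.9857 − 0.4848·-0.7433 = +13.2224 (running +34.9621)
  i=4: 0.4848·1.5401 − 2.2301·-4.9857 = +11.8653 (running +46.8274)
Area = |Σ|/2 = |46.8274|/2 = 23.4137

Area at t=0.166: 23.4137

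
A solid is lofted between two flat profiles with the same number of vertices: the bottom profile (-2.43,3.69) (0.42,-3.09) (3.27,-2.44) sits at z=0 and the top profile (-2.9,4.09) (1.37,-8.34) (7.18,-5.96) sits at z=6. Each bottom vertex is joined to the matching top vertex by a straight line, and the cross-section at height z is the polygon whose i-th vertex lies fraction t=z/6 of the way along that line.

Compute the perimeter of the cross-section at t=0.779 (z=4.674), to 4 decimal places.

Perimeter at t=0.779: 30.3270

Cross-section at t=0.779: each vertex is (1-t)·p0[i] + t·p1[i].
  v1: (1-0.779)·(-2.43,3.69) + 0.779·(-2.9,4.09) = (-2.7961,4.0016)
  v2: (1-0.779)·(0.42,-3.09) + 0.779·(1.37,-8.34) = (1.1601,-7.1797)
  v3: (1-0.779)·(3.27,-2.44) + 0.779·(7.18,-5.96) = (6.3159,-5.1821)
Perimeter = Σ |v_{i+1} − v_i|:
  edge 1→2: √(3.9562² + -11.1813²) = 11.8606 (running 11.8606)
  edge 2→3: √(5.1558² + 1.9977²) = 5.5293 (running 17.3899)
  edge 3→1: √(-9.1120² + 9.1837²) = 12.9371 (running 30.3270)
Perimeter = 30.3270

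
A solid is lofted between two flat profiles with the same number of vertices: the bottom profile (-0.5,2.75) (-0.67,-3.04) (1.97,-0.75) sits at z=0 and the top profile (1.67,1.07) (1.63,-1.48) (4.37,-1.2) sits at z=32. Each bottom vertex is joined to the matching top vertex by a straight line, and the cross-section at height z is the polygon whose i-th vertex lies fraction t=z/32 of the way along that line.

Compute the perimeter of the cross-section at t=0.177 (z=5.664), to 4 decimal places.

Cross-section at t=0.177: each vertex is (1-t)·p0[i] + t·p1[i].
  v1: (1-0.177)·(-0.5,2.75) + 0.177·(1.67,1.07) = (-0.1159,2.4526)
  v2: (1-0.177)·(-0.67,-3.04) + 0.177·(1.63,-1.48) = (-0.2629,-2.7639)
  v3: (1-0.177)·(1.97,-0.75) + 0.177·(4.37,-1.2) = (2.3948,-0.8296)
Perimeter = Σ |v_{i+1} − v_i|:
  edge 1→2: √(-0.1470² + -5.2165²) = 5.2186 (running 5.2186)
  edge 2→3: √(2.6577² + 1.9342²) = 3.2870 (running 8.5056)
  edge 3→1: √(-2.5107² + 3.2823²) = 4.1324 (running 12.6381)
Perimeter = 12.6381

Perimeter at t=0.177: 12.6381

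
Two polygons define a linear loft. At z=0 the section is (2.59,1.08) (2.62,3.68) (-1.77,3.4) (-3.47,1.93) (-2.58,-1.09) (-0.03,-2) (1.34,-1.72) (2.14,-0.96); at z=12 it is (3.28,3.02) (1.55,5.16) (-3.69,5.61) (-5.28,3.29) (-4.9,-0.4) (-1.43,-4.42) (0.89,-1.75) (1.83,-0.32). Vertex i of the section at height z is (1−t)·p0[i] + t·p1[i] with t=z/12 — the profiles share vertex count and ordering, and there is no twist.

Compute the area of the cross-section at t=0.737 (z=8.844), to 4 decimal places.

Area at t=0.737: 47.6042

Cross-section at t=0.737: each vertex is (1-t)·p0[i] + t·p1[i].
  v1: (1-0.737)·(2.59,1.08) + 0.737·(3.28,3.02) = (3.0985,2.5098)
  v2: (1-0.737)·(2.62,3.68) + 0.737·(1.55,5.16) = (1.8314,4.7708)
  v3: (1-0.737)·(-1.77,3.4) + 0.737·(-3.69,5.61) = (-3.1850,5.0288)
  v4: (1-0.737)·(-3.47,1.93) + 0.737·(-5.28,3.29) = (-4.8040,2.9323)
  v5: (1-0.737)·(-2.58,-1.09) + 0.737·(-4.9,-0.4) = (-4.2898,-0.5815)
  v6: (1-0.737)·(-0.03,-2) + 0.737·(-1.43,-4.42) = (-1.0618,-3.7835)
  v7: (1-0.737)·(1.34,-1.72) + 0.737·(0.89,-1.75) = (1.0084,-1.7421)
  v8: (1-0.737)·(2.14,-0.96) + 0.737·(1.83,-0.32) = (1.9115,-0.4883)
Shoelace sum Σ(x_i·y_{i+1} − x_{i+1}·y_i):
  i=1: 3.0985·4.7708 − 1.8314·2.5098 = +10.1859 (running +10.1859)
  i=2: 1.8314·5.0288 − -3.1850·4.7708 = +24.4048 (running +34.5907)
  i=3: -3.1850·2.9323 − -4.8040·5.0288 = +14.8185 (running +49.4092)
  i=4: -4.8040·-0.5815 − -4.2898·2.9323 = +15.3725 (running +64.7818)
  i=5: -4.2898·-3.7835 − -1.0618·-0.5815 = +15.6134 (running +80.3951)
  i=6: -1.0618·-1.7421 − 1.0084·-3.7835 = +5.6649 (running +86.0600)
  i=7: 1.0084·-0.4883 − 1.9115·-1.7421 = +2.8377 (running +88.8977)
  i=8: 1.9115·2.5098 − 3.0985·-0.4883 = +6.3106 (running +95.2083)
Area = |Σ|/2 = |95.2083|/2 = 47.6042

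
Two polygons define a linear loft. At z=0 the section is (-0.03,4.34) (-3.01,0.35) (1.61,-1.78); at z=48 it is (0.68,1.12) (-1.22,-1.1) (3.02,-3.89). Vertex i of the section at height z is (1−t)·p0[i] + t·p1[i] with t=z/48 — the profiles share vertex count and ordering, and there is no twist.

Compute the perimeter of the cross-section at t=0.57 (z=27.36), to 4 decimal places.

Perimeter at t=0.57: 14.7254

Cross-section at t=0.57: each vertex is (1-t)·p0[i] + t·p1[i].
  v1: (1-0.57)·(-0.03,4.34) + 0.57·(0.68,1.12) = (0.3747,2.5046)
  v2: (1-0.57)·(-3.01,0.35) + 0.57·(-1.22,-1.1) = (-1.9897,-0.4765)
  v3: (1-0.57)·(1.61,-1.78) + 0.57·(3.02,-3.89) = (2.4137,-2.9827)
Perimeter = Σ |v_{i+1} − v_i|:
  edge 1→2: √(-2.3644² + -2.9811²) = 3.8049 (running 3.8049)
  edge 2→3: √(4.4034² + -2.5062²) = 5.0667 (running 8.8716)
  edge 3→1: √(-2.0390² + 5.4873²) = 5.8539 (running 14.7254)
Perimeter = 14.7254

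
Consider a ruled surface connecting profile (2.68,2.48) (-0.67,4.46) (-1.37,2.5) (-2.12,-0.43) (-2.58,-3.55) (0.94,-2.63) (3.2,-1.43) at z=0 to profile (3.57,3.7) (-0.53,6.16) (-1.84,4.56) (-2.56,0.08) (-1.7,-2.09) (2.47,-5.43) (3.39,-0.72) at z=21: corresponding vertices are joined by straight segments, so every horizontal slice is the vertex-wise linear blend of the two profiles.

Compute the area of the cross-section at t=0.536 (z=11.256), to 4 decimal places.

Cross-section at t=0.536: each vertex is (1-t)·p0[i] + t·p1[i].
  v1: (1-0.536)·(2.68,2.48) + 0.536·(3.57,3.7) = (3.1570,3.1339)
  v2: (1-0.536)·(-0.67,4.46) + 0.536·(-0.53,6.16) = (-0.5950,5.3712)
  v3: (1-0.536)·(-1.37,2.5) + 0.536·(-1.84,4.56) = (-1.6219,3.6042)
  v4: (1-0.536)·(-2.12,-0.43) + 0.536·(-2.56,0.08) = (-2.3558,-0.1566)
  v5: (1-0.536)·(-2.58,-3.55) + 0.536·(-1.7,-2.09) = (-2.1083,-2.7674)
  v6: (1-0.536)·(0.94,-2.63) + 0.536·(2.47,-5.43) = (1.7601,-4.1308)
  v7: (1-0.536)·(3.2,-1.43) + 0.536·(3.39,-0.72) = (3.3018,-1.0494)
Shoelace sum Σ(x_i·y_{i+1} − x_{i+1}·y_i):
  i=1: 3.1570·5.3712 − -0.5950·3.1339 = +18.8217 (running +18.8217)
  i=2: -0.5950·3.6042 − -1.6219·5.3712 = +6.5673 (running +25.3890)
  i=3: -1.6219·-0.1566 − -2.3558·3.6042 = +8.7449 (running +34.1339)
  i=4: -2.3558·-2.7674 − -2.1083·-0.1566 = +6.1894 (running +40.3233)
  i=5: -2.1083·-4.1308 − 1.7601·-2.7674 = +13.5800 (running +53.9032)
  i=6: 1.7601·-1.0494 − 3.3018·-4.1308 = +11.7921 (running +65.6954)
  i=7: 3.3018·3.1339 − 3.1570·-1.0494 = +13.6608 (running +79.3562)
Area = |Σ|/2 = |79.3562|/2 = 39.6781

Area at t=0.536: 39.6781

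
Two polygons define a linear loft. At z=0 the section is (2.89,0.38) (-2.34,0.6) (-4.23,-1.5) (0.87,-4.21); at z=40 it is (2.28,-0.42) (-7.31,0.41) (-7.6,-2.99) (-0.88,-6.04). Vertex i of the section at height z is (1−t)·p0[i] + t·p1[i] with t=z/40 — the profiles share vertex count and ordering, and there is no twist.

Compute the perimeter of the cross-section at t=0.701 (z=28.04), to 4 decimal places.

Perimeter at t=0.701: 24.3307

Cross-section at t=0.701: each vertex is (1-t)·p0[i] + t·p1[i].
  v1: (1-0.701)·(2.89,0.38) + 0.701·(2.28,-0.42) = (2.4624,-0.1808)
  v2: (1-0.701)·(-2.34,0.6) + 0.701·(-7.31,0.41) = (-5.8240,0.4668)
  v3: (1-0.701)·(-4.23,-1.5) + 0.701·(-7.6,-2.99) = (-6.5924,-2.5445)
  v4: (1-0.701)·(0.87,-4.21) + 0.701·(-0.88,-6.04) = (-0.3567,-5.4928)
Perimeter = Σ |v_{i+1} − v_i|:
  edge 1→2: √(-8.2864² + 0.6476²) = 8.3116 (running 8.3116)
  edge 2→3: √(-0.7684² + -3.0113²) = 3.1078 (running 11.4194)
  edge 3→4: √(6.2356² + -2.9483²) = 6.8975 (running 18.3169)
  edge 4→1: √(2.8191² + 5.3120²) = 6.0138 (running 24.3307)
Perimeter = 24.3307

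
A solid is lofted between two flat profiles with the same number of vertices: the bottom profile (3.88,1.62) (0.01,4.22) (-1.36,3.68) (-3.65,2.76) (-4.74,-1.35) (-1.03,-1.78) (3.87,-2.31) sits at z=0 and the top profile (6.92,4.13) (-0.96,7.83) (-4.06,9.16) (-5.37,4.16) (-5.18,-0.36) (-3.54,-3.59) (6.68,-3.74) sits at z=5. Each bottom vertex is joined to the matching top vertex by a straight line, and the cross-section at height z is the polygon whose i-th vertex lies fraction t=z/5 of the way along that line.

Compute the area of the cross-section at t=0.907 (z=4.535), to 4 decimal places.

Cross-section at t=0.907: each vertex is (1-t)·p0[i] + t·p1[i].
  v1: (1-0.907)·(3.88,1.62) + 0.907·(6.92,4.13) = (6.6373,3.8966)
  v2: (1-0.907)·(0.01,4.22) + 0.907·(-0.96,7.83) = (-0.8698,7.4943)
  v3: (1-0.907)·(-1.36,3.68) + 0.907·(-4.06,9.16) = (-3.8089,8.6504)
  v4: (1-0.907)·(-3.65,2.76) + 0.907·(-5.37,4.16) = (-5.2100,4.0298)
  v5: (1-0.907)·(-4.74,-1.35) + 0.907·(-5.18,-0.36) = (-5.1391,-0.4521)
  v6: (1-0.907)·(-1.03,-1.78) + 0.907·(-3.54,-3.59) = (-3.3066,-3.4217)
  v7: (1-0.907)·(3.87,-2.31) + 0.907·(6.68,-3.74) = (6.4187,-3.6070)
Shoelace sum Σ(x_i·y_{i+1} − x_{i+1}·y_i):
  i=1: 6.6373·7.4943 − -0.8698·3.8966 = +53.1308 (running +53.1308)
  i=2: -0.8698·8.6504 − -3.8089·7.4943 = +21.0209 (running +74.1517)
  i=3: -3.8089·4.0298 − -5.2100·8.6504 = +29.7196 (running +103.8713)
  i=4: -5.2100·-0.4521 − -5.1391·4.0298 = +23.0648 (running +126.9361)
  i=5: -5.1391·-3.4217 − -3.3066·-0.4521 = +16.0894 (running +143.0255)
  i=6: -3.3066·-3.6070 − 6.4187·-3.4217 = +33.8894 (running +176.9149)
  i=7: 6.4187·3.8966 − 6.6373·-3.6070 = +48.9515 (running +225.8664)
Area = |Σ|/2 = |225.8664|/2 = 112.9332

Area at t=0.907: 112.9332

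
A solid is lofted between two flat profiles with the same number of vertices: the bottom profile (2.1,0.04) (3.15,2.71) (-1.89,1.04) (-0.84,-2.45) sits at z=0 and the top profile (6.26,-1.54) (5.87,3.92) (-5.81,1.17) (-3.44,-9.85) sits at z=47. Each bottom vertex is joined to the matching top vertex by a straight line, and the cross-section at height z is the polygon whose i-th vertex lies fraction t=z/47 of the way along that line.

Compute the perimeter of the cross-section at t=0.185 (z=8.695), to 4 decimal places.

Perimeter at t=0.185: 20.3770

Cross-section at t=0.185: each vertex is (1-t)·p0[i] + t·p1[i].
  v1: (1-0.185)·(2.1,0.04) + 0.185·(6.26,-1.54) = (2.8696,-0.2523)
  v2: (1-0.185)·(3.15,2.71) + 0.185·(5.87,3.92) = (3.6532,2.9339)
  v3: (1-0.185)·(-1.89,1.04) + 0.185·(-5.81,1.17) = (-2.6152,1.0640)
  v4: (1-0.185)·(-0.84,-2.45) + 0.185·(-3.44,-9.85) = (-1.3210,-3.8190)
Perimeter = Σ |v_{i+1} − v_i|:
  edge 1→2: √(0.7836² + 3.1862²) = 3.2811 (running 3.2811)
  edge 2→3: √(-6.2684² + -1.8698²) = 6.5413 (running 9.8224)
  edge 3→4: √(1.2942² + -4.8830²) = 5.0516 (running 14.8741)
  edge 4→1: √(4.1906² + 3.5667²) = 5.5030 (running 20.3770)
Perimeter = 20.3770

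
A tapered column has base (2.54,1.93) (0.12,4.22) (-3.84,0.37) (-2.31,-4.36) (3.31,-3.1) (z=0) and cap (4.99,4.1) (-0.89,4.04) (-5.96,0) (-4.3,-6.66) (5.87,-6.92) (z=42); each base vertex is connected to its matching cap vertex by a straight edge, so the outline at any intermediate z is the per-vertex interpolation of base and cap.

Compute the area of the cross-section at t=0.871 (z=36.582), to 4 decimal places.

Cross-section at t=0.871: each vertex is (1-t)·p0[i] + t·p1[i].
  v1: (1-0.871)·(2.54,1.93) + 0.871·(4.99,4.1) = (4.6739,3.8201)
  v2: (1-0.871)·(0.12,4.22) + 0.871·(-0.89,4.04) = (-0.7597,4.0632)
  v3: (1-0.871)·(-3.84,0.37) + 0.871·(-5.96,0) = (-5.6865,0.0477)
  v4: (1-0.871)·(-2.31,-4.36) + 0.871·(-4.3,-6.66) = (-4.0433,-6.3633)
  v5: (1-0.871)·(3.31,-3.1) + 0.871·(5.87,-6.92) = (5.5398,-6.4272)
Shoelace sum Σ(x_i·y_{i+1} − x_{i+1}·y_i):
  i=1: 4.6739·4.0632 − -0.7597·3.8201 = +21.8934 (running +21.8934)
  i=2: -0.7597·0.0477 − -5.6865·4.0632 = +23.0693 (running +44.9628)
  i=3: -5.6865·-6.3633 − -4.0433·0.0477 = +36.3780 (running +81.3408)
  i=4: -4.0433·-6.4272 − 5.5398·-6.3633 = +61.2383 (running +142.5790)
  i=5: 5.5398·3.8201 − 4.6739·-6.4272 = +51.2028 (running +193.7818)
Area = |Σ|/2 = |193.7818|/2 = 96.8909

Area at t=0.871: 96.8909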